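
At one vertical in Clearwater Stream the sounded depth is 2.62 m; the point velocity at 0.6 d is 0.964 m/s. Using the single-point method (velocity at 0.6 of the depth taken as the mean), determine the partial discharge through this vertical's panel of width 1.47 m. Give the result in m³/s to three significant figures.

v̄ = v₀.₆ = 0.964 m/s
q = v̄ × d × w = 0.9640 × 2.62 × 1.47 = 3.713 m³/s

3.71 m³/s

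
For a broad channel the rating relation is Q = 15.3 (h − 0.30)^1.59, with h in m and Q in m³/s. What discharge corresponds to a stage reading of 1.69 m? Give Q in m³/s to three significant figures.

Q = 15.3 × (1.69 − 0.30)^1.59 = 15.3 × 1.39^1.59 = 25.83 m³/s

25.8 m³/s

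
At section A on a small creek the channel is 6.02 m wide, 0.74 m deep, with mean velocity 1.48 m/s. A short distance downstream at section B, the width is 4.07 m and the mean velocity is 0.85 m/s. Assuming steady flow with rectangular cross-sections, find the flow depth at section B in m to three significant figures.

Q = A₁V₁ = (6.02×0.74) × 1.48 = 6.593 m³/s
d₂ = Q/(b₂ V₂) = 6.593/(4.07×0.85) = 1.906 m

1.91 m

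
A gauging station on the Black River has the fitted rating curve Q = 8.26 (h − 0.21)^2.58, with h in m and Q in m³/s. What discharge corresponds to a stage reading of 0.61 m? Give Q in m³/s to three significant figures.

Q = 8.26 × (0.61 − 0.21)^2.58 = 8.26 × 0.4^2.58 = 0.7768 m³/s

0.777 m³/s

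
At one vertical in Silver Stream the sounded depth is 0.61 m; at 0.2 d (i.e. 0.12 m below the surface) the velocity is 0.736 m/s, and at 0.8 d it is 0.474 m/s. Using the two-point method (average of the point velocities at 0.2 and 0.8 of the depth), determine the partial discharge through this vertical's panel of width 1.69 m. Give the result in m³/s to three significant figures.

v̄ = (0.736 + 0.474) / 2 = 0.6050 m/s
q = v̄ × d × w = 0.6050 × 0.61 × 1.69 = 0.6237 m³/s

0.624 m³/s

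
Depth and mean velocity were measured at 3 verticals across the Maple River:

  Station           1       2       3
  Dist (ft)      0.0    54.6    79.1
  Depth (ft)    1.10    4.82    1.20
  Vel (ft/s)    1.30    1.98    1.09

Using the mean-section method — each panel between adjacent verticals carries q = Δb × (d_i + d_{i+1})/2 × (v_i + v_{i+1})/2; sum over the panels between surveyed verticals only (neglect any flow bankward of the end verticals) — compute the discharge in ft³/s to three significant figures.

Panel 1-2: Δb = 54.6 ft, d̄ = (1.10+4.82)/2 = 2.96, v̄ = (1.30+1.98)/2 = 1.64 → q = 54.6×2.96×1.64 = 265.1 ft³/s
Panel 2-3: Δb = 24.5 ft, d̄ = (4.82+1.20)/2 = 3.01, v̄ = (1.98+1.09)/2 = 1.535 → q = 24.5×3.01×1.535 = 113.2 ft³/s
Q = Σ q = 378.2 ft³/s

378 ft³/s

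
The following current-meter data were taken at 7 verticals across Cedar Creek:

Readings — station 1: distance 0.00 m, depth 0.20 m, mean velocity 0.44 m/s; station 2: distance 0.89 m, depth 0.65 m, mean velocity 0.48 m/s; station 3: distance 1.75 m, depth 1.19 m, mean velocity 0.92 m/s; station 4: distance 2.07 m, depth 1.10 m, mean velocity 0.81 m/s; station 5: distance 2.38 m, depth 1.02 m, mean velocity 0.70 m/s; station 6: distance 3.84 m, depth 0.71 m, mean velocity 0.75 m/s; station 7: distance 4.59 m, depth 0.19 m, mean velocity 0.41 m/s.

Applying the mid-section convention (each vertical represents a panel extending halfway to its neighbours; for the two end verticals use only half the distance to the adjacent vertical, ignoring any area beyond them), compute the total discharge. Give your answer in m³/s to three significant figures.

w_1 = (0.89 − 0.00)/2 = 0.445 m; q_1 = 0.44 × 0.20 × 0.445 = 0.03916 m³/s
w_2 = (1.75 − 0.00)/2 = 0.875 m; q_2 = 0.48 × 0.65 × 0.875 = 0.2730 m³/s
w_3 = (2.07 − 0.89)/2 = 0.59 m; q_3 = 0.92 × 1.19 × 0.59 = 0.6459 m³/s
w_4 = (2.38 − 1.75)/2 = 0.315 m; q_4 = 0.81 × 1.10 × 0.315 = 0.2807 m³/s
w_5 = (3.84 − 2.07)/2 = 0.885 m; q_5 = 0.70 × 1.02 × 0.885 = 0.6319 m³/s
w_6 = (4.59 − 2.38)/2 = 1.105 m; q_6 = 0.75 × 0.71 × 1.105 = 0.5884 m³/s
w_7 = (4.59 − 3.84)/2 = 0.375 m; q_7 = 0.41 × 0.19 × 0.375 = 0.02921 m³/s
Q = Σ qᵢ = 2.488 m³/s

2.49 m³/s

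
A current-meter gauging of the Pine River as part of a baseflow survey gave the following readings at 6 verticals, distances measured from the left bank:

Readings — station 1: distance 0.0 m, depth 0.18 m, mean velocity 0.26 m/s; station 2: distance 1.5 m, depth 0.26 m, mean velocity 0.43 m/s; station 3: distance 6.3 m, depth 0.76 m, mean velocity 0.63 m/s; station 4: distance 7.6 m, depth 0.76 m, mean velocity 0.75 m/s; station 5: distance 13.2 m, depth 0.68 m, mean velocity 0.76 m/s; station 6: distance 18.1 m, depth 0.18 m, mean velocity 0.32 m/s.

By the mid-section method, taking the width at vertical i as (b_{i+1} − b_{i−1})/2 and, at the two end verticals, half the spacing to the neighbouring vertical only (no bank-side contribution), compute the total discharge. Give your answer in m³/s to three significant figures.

6.67 m³/s

w_1 = (1.5 − 0.0)/2 = 0.75 m; q_1 = 0.26 × 0.18 × 0.75 = 0.03510 m³/s
w_2 = (6.3 − 0.0)/2 = 3.15 m; q_2 = 0.43 × 0.26 × 3.15 = 0.3522 m³/s
w_3 = (7.6 − 1.5)/2 = 3.05 m; q_3 = 0.63 × 0.76 × 3.05 = 1.460 m³/s
w_4 = (13.2 − 6.3)/2 = 3.45 m; q_4 = 0.75 × 0.76 × 3.45 = 1.967 m³/s
w_5 = (18.1 − 7.6)/2 = 5.25 m; q_5 = 0.76 × 0.68 × 5.25 = 2.713 m³/s
w_6 = (18.1 − 13.2)/2 = 2.45 m; q_6 = 0.32 × 0.18 × 2.45 = 0.1411 m³/s
Q = Σ qᵢ = 6.668 m³/s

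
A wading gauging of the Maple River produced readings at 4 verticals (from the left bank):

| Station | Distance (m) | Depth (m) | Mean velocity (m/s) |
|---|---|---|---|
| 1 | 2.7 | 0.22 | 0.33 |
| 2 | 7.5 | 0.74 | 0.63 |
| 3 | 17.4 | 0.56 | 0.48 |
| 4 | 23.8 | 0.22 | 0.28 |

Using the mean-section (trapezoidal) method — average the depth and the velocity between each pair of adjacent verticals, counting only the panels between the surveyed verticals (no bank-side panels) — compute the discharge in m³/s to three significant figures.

Panel 1-2: Δb = 4.8 m, d̄ = (0.22+0.74)/2 = 0.48, v̄ = (0.33+0.63)/2 = 0.48 → q = 4.8×0.48×0.48 = 1.106 m³/s
Panel 2-3: Δb = 9.9 m, d̄ = (0.74+0.56)/2 = 0.65, v̄ = (0.63+0.48)/2 = 0.555 → q = 9.9×0.65×0.555 = 3.571 m³/s
Panel 3-4: Δb = 6.4 m, d̄ = (0.56+0.22)/2 = 0.39, v̄ = (0.48+0.28)/2 = 0.38 → q = 6.4×0.39×0.38 = 0.9485 m³/s
Q = Σ q = 5.626 m³/s

5.63 m³/s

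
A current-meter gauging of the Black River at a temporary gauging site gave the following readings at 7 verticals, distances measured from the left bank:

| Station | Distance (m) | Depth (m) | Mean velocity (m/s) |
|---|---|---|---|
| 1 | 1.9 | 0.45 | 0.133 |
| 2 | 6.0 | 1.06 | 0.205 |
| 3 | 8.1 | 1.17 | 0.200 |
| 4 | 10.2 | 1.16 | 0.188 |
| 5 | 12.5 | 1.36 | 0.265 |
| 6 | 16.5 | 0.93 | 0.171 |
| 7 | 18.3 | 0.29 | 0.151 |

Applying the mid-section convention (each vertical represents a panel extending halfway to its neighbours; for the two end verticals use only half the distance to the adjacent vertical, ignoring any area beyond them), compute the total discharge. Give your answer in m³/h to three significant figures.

w_1 = (6.0 − 1.9)/2 = 2.05 m; q_1 = 0.133 × 0.45 × 2.05 = 0.1227 m³/s
w_2 = (8.1 − 1.9)/2 = 3.1 m; q_2 = 0.205 × 1.06 × 3.1 = 0.6736 m³/s
w_3 = (10.2 − 6.0)/2 = 2.1 m; q_3 = 0.200 × 1.17 × 2.1 = 0.4914 m³/s
w_4 = (12.5 − 8.1)/2 = 2.2 m; q_4 = 0.188 × 1.16 × 2.2 = 0.4798 m³/s
w_5 = (16.5 − 10.2)/2 = 3.15 m; q_5 = 0.265 × 1.36 × 3.15 = 1.135 m³/s
w_6 = (18.3 − 12.5)/2 = 2.9 m; q_6 = 0.171 × 0.93 × 2.9 = 0.4612 m³/s
w_7 = (18.3 − 16.5)/2 = 0.9 m; q_7 = 0.151 × 0.29 × 0.9 = 0.03941 m³/s
Q = Σ qᵢ = 3.403 m³/s
= 3.403 × 3600 = 12250 m³/h

12300 m³/h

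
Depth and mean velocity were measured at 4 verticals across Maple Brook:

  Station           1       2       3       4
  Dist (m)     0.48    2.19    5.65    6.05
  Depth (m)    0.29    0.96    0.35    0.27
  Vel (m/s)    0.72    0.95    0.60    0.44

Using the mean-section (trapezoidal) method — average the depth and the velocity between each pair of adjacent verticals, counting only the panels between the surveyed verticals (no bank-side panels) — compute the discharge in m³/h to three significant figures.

Panel 1-2: Δb = 1.71 m, d̄ = (0.29+0.96)/2 = 0.625, v̄ = (0.72+0.95)/2 = 0.835 → q = 1.71×0.625×0.835 = 0.8924 m³/s
Panel 2-3: Δb = 3.46 m, d̄ = (0.96+0.35)/2 = 0.655, v̄ = (0.95+0.60)/2 = 0.775 → q = 3.46×0.655×0.775 = 1.756 m³/s
Panel 3-4: Δb = 0.4 m, d̄ = (0.35+0.27)/2 = 0.31, v̄ = (0.60+0.44)/2 = 0.52 → q = 0.4×0.31×0.52 = 0.06448 m³/s
Q = Σ q = 2.713 m³/s
= 2.713 × 3600 = 9768 m³/h

9770 m³/h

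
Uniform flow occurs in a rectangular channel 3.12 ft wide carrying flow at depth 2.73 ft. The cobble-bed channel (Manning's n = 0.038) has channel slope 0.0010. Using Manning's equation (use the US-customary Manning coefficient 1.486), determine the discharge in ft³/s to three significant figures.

10.5 ft³/s

A = b·y = 3.12 × 2.73 = 8.518 ft²
P = b + 2y = 3.12 + 2×2.73 = 8.580 ft
R = A/P = 8.518/8.580 = 0.9927 ft
Q = (1.486/n)·A·R^(2/3)·S^(1/2) = (1.486/0.038) × 8.518 × 0.9927^(2/3) × 0.0010^(1/2) = 10.48 ft³/s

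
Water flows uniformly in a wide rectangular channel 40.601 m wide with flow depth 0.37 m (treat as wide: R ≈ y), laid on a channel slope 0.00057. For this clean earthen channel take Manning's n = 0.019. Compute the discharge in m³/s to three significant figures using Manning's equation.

A = b·y = 40.601 × 0.37 = 15.02 m²
Wide channel: R ≈ y = 0.37 m
Q = (1/n)·A·R^(2/3)·S^(1/2) = (1/0.019) × 15.02 × 0.3700^(2/3) × 0.00057^(1/2) = 9.729 m³/s

9.73 m³/s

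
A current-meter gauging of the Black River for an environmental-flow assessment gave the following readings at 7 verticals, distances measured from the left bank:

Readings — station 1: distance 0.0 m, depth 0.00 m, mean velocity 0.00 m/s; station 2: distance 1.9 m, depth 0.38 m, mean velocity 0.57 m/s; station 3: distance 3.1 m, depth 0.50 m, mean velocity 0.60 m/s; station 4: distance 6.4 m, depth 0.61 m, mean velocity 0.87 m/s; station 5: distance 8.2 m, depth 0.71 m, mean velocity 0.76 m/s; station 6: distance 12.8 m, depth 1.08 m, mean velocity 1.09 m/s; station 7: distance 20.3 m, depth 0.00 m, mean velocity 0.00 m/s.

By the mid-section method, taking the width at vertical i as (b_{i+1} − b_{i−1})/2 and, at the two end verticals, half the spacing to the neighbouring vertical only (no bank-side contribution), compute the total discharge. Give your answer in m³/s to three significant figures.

w_2 = (3.1 − 0.0)/2 = 1.55 m; q_2 = 0.57 × 0.38 × 1.55 = 0.3357 m³/s
w_3 = (6.4 − 1.9)/2 = 2.25 m; q_3 = 0.60 × 0.50 × 2.25 = 0.6750 m³/s
w_4 = (8.2 − 3.1)/2 = 2.55 m; q_4 = 0.87 × 0.61 × 2.55 = 1.353 m³/s
w_5 = (12.8 − 6.4)/2 = 3.2 m; q_5 = 0.76 × 0.71 × 3.2 = 1.727 m³/s
w_6 = (20.3 − 8.2)/2 = 6.05 m; q_6 = 1.09 × 1.08 × 6.05 = 7.122 m³/s
Stations 1, 7 contribute zero (depth or velocity is 0).
Q = Σ qᵢ = 11.21 m³/s

11.2 m³/s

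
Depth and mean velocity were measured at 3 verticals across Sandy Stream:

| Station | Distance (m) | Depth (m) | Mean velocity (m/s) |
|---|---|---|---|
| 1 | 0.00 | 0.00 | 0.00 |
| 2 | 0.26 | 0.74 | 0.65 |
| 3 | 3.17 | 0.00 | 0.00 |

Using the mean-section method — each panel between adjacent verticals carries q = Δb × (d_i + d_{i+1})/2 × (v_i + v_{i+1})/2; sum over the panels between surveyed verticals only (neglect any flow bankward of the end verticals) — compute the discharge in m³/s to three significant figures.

Panel 1-2: Δb = 0.26 m, d̄ = (0.00+0.74)/2 = 0.37, v̄ = (0.00+0.65)/2 = 0.325 → q = 0.26×0.37×0.325 = 0.03127 m³/s
Panel 2-3: Δb = 2.91 m, d̄ = (0.74+0.00)/2 = 0.37, v̄ = (0.65+0.00)/2 = 0.325 → q = 2.91×0.37×0.325 = 0.3499 m³/s
Q = Σ q = 0.3812 m³/s

0.381 m³/s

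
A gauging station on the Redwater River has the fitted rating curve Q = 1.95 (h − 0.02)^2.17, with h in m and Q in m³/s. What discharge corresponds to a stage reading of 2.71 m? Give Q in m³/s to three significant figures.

Q = 1.95 × (2.71 − 0.02)^2.17 = 1.95 × 2.69^2.17 = 16.70 m³/s

16.7 m³/s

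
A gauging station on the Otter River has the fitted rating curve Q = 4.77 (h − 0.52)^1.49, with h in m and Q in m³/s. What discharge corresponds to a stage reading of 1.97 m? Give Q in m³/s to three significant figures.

8.30 m³/s

Q = 4.77 × (1.97 − 0.52)^1.49 = 4.77 × 1.45^1.49 = 8.298 m³/s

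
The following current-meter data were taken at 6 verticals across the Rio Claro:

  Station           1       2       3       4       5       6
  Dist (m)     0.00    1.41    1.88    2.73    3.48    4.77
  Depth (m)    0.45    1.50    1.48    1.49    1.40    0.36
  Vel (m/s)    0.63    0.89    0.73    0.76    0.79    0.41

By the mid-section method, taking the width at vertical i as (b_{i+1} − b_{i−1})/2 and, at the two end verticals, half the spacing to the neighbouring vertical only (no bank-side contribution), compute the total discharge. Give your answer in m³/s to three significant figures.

w_1 = (1.41 − 0.00)/2 = 0.705 m; q_1 = 0.63 × 0.45 × 0.705 = 0.1999 m³/s
w_2 = (1.88 − 0.00)/2 = 0.94 m; q_2 = 0.89 × 1.50 × 0.94 = 1.255 m³/s
w_3 = (2.73 − 1.41)/2 = 0.66 m; q_3 = 0.73 × 1.48 × 0.66 = 0.7131 m³/s
w_4 = (3.48 − 1.88)/2 = 0.8 m; q_4 = 0.76 × 1.49 × 0.8 = 0.9059 m³/s
w_5 = (4.77 − 2.73)/2 = 1.02 m; q_5 = 0.79 × 1.40 × 1.02 = 1.128 m³/s
w_6 = (4.77 − 3.48)/2 = 0.645 m; q_6 = 0.41 × 0.36 × 0.645 = 0.09520 m³/s
Q = Σ qᵢ = 4.297 m³/s

4.30 m³/s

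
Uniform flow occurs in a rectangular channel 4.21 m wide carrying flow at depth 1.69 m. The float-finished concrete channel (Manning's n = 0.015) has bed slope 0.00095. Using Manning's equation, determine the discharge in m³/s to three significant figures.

A = b·y = 4.21 × 1.69 = 7.115 m²
P = b + 2y = 4.21 + 2×1.69 = 7.590 m
R = A/P = 7.115/7.590 = 0.9374 m
Q = (1/n)·A·R^(2/3)·S^(1/2) = (1/0.015) × 7.115 × 0.9374^(2/3) × 0.00095^(1/2) = 14.00 m³/s

14.0 m³/s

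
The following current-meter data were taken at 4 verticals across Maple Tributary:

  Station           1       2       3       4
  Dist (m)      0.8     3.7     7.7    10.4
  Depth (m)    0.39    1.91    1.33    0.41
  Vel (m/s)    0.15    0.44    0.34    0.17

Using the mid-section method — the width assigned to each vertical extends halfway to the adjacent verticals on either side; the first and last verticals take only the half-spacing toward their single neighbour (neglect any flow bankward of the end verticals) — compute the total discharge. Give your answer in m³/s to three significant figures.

w_1 = (3.7 − 0.8)/2 = 1.45 m; q_1 = 0.15 × 0.39 × 1.45 = 0.08483 m³/s
w_2 = (7.7 − 0.8)/2 = 3.45 m; q_2 = 0.44 × 1.91 × 3.45 = 2.899 m³/s
w_3 = (10.4 − 3.7)/2 = 3.35 m; q_3 = 0.34 × 1.33 × 3.35 = 1.515 m³/s
w_4 = (10.4 − 7.7)/2 = 1.35 m; q_4 = 0.17 × 0.41 × 1.35 = 0.09410 m³/s
Q = Σ qᵢ = 4.593 m³/s

4.59 m³/s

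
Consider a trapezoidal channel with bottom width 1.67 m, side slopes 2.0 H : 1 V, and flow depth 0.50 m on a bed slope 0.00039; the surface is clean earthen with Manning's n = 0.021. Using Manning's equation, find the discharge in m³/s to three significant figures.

A = (b + z·y)·y = (1.67 + 2.0×0.50)×0.50 = 1.335 m²
P = b + 2y√(1+z²) = 1.67 + 2×0.50×√(1+2.0²) = 3.906 m
R = A/P = 1.335/3.906 = 0.3418 m
Q = (1/n)·A·R^(2/3)·S^(1/2) = (1/0.021) × 1.335 × 0.3418^(2/3) × 0.00039^(1/2) = 0.6137 m³/s

0.614 m³/s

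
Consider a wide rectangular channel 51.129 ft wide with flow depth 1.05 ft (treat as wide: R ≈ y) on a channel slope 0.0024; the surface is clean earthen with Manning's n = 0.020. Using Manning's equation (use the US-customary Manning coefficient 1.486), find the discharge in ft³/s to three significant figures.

A = b·y = 51.129 × 1.05 = 53.69 ft²
Wide channel: R ≈ y = 1.05 ft
Q = (1.486/n)·A·R^(2/3)·S^(1/2) = (1.486/0.020) × 53.69 × 1.050^(2/3) × 0.0024^(1/2) = 201.9 ft³/s

202 ft³/s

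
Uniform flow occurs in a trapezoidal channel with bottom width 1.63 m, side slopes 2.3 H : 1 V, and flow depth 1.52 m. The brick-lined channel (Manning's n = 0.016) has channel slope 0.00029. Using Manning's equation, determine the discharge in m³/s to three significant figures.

A = (b + z·y)·y = (1.63 + 2.3×1.52)×1.52 = 7.792 m²
P = b + 2y√(1+z²) = 1.63 + 2×1.52×√(1+2.3²) = 9.254 m
R = A/P = 7.792/9.254 = 0.8419 m
Q = (1/n)·A·R^(2/3)·S^(1/2) = (1/0.016) × 7.792 × 0.8419^(2/3) × 0.00029^(1/2) = 7.394 m³/s

7.39 m³/s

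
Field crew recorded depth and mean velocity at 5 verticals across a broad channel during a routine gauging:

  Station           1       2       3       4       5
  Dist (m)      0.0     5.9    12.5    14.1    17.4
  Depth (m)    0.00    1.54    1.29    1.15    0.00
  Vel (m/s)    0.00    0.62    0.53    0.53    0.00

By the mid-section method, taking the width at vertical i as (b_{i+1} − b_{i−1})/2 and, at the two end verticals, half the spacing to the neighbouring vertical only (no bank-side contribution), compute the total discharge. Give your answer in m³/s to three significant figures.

10.3 m³/s

w_2 = (12.5 − 0.0)/2 = 6.25 m; q_2 = 0.62 × 1.54 × 6.25 = 5.968 m³/s
w_3 = (14.1 − 5.9)/2 = 4.1 m; q_3 = 0.53 × 1.29 × 4.1 = 2.803 m³/s
w_4 = (17.4 − 12.5)/2 = 2.45 m; q_4 = 0.53 × 1.15 × 2.45 = 1.493 m³/s
Stations 1, 5 contribute zero (depth or velocity is 0).
Q = Σ qᵢ = 10.26 m³/s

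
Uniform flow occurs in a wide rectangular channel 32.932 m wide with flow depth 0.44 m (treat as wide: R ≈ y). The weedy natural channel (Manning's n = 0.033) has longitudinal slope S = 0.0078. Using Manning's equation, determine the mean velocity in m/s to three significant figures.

1.55 m/s

A = b·y = 32.932 × 0.44 = 14.49 m²
Wide channel: R ≈ y = 0.44 m
Q = (1/n)·A·R^(2/3)·S^(1/2) = (1/0.033) × 14.49 × 0.4400^(2/3) × 0.0078^(1/2) = 22.43 m³/s
V = Q/A = 22.43/14.49 = 1.548 m/s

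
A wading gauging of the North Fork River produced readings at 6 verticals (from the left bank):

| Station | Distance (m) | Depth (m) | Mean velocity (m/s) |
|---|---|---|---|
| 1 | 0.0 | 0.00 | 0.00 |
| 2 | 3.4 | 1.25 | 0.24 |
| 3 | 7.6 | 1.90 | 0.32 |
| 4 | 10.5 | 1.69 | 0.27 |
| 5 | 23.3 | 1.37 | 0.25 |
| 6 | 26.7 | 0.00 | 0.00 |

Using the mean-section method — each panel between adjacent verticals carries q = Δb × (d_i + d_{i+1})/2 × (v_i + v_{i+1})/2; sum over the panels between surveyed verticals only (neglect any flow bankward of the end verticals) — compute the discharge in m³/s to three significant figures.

Panel 1-2: Δb = 3.4 m, d̄ = (0.00+1.25)/2 = 0.625, v̄ = (0.00+0.24)/2 = 0.12 → q = 3.4×0.625×0.12 = 0.2550 m³/s
Panel 2-3: Δb = 4.2 m, d̄ = (1.25+1.90)/2 = 1.575, v̄ = (0.24+0.32)/2 = 0.28 → q = 4.2×1.575×0.28 = 1.852 m³/s
Panel 3-4: Δb = 2.9 m, d̄ = (1.90+1.69)/2 = 1.795, v̄ = (0.32+0.27)/2 = 0.295 → q = 2.9×1.795×0.295 = 1.536 m³/s
Panel 4-5: Δb = 12.8 m, d̄ = (1.69+1.37)/2 = 1.53, v̄ = (0.27+0.25)/2 = 0.26 → q = 12.8×1.53×0.26 = 5.092 m³/s
Panel 5-6: Δb = 3.4 m, d̄ = (1.37+0.00)/2 = 0.685, v̄ = (0.25+0.00)/2 = 0.125 → q = 3.4×0.685×0.125 = 0.2911 m³/s
Q = Σ q = 9.026 m³/s

9.03 m³/s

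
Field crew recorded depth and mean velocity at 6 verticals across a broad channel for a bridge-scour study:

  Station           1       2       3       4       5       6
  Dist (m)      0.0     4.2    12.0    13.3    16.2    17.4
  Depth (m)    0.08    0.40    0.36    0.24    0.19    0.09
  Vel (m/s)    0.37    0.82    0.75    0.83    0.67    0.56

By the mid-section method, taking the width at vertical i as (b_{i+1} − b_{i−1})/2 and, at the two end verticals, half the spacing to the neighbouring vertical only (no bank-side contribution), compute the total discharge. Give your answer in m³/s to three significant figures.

w_1 = (4.2 − 0.0)/2 = 2.1 m; q_1 = 0.37 × 0.08 × 2.1 = 0.06216 m³/s
w_2 = (12.0 − 0.0)/2 = 6 m; q_2 = 0.82 × 0.40 × 6 = 1.968 m³/s
w_3 = (13.3 − 4.2)/2 = 4.55 m; q_3 = 0.75 × 0.36 × 4.55 = 1.229 m³/s
w_4 = (16.2 − 12.0)/2 = 2.1 m; q_4 = 0.83 × 0.24 × 2.1 = 0.4183 m³/s
w_5 = (17.4 − 13.3)/2 = 2.05 m; q_5 = 0.67 × 0.19 × 2.05 = 0.2610 m³/s
w_6 = (17.4 − 16.2)/2 = 0.6 m; q_6 = 0.56 × 0.09 × 0.6 = 0.03024 m³/s
Q = Σ qᵢ = 3.968 m³/s

3.97 m³/s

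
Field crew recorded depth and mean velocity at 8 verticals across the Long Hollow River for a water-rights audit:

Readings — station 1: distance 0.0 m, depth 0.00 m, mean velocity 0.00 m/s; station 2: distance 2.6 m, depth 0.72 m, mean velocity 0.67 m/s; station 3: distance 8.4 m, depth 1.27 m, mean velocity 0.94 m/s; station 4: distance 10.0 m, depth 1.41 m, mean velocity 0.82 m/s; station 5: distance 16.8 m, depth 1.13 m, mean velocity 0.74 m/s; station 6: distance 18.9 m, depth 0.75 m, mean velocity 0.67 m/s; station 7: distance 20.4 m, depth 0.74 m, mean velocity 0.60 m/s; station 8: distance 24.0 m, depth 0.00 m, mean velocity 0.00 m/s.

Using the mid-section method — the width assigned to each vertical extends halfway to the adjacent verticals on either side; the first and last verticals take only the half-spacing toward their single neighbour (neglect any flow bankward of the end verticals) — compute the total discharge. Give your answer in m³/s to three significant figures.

w_2 = (8.4 − 0.0)/2 = 4.2 m; q_2 = 0.67 × 0.72 × 4.2 = 2.026 m³/s
w_3 = (10.0 − 2.6)/2 = 3.7 m; q_3 = 0.94 × 1.27 × 3.7 = 4.417 m³/s
w_4 = (16.8 − 8.4)/2 = 4.2 m; q_4 = 0.82 × 1.41 × 4.2 = 4.856 m³/s
w_5 = (18.9 − 10.0)/2 = 4.45 m; q_5 = 0.74 × 1.13 × 4.45 = 3.721 m³/s
w_6 = (20.4 − 16.8)/2 = 1.8 m; q_6 = 0.67 × 0.75 × 1.8 = 0.9045 m³/s
w_7 = (24.0 − 18.9)/2 = 2.55 m; q_7 = 0.60 × 0.74 × 2.55 = 1.132 m³/s
Stations 1, 8 contribute zero (depth or velocity is 0).
Q = Σ qᵢ = 17.06 m³/s

17.1 m³/s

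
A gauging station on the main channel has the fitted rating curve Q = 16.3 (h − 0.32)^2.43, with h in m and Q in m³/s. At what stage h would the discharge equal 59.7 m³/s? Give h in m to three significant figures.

2.03 m

h − h₀ = (Q/C)^(1/b) = (59.7/16.3)^(1/2.43) = 1.706 m
h = 0.32 + 1.706 = 2.026 m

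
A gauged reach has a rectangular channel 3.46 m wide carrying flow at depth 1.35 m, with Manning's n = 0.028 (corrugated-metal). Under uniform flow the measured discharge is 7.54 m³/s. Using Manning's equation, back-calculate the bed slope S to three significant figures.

0.00295

A = b·y = 3.46 × 1.35 = 4.671 m²
P = b + 2y = 3.46 + 2×1.35 = 6.160 m
R = A/P = 4.671/6.160 = 0.7583 m
S = (Q·n / (1·A·R^(2/3)))² = (7.54×0.028 / (1×4.671×0.8315))² = 0.002954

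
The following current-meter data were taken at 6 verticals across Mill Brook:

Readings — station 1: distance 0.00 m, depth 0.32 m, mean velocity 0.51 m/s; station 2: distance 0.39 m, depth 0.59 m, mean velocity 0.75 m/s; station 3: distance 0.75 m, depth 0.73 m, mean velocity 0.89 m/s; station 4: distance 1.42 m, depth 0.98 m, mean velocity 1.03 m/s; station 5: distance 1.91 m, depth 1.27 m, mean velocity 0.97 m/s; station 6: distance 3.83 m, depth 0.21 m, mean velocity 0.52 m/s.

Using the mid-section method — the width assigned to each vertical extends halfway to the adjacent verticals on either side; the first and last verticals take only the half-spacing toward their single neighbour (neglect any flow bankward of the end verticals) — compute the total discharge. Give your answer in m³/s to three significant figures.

2.71 m³/s

w_1 = (0.39 − 0.00)/2 = 0.195 m; q_1 = 0.51 × 0.32 × 0.195 = 0.03182 m³/s
w_2 = (0.75 − 0.00)/2 = 0.375 m; q_2 = 0.75 × 0.59 × 0.375 = 0.1659 m³/s
w_3 = (1.42 − 0.39)/2 = 0.515 m; q_3 = 0.89 × 0.73 × 0.515 = 0.3346 m³/s
w_4 = (1.91 − 0.75)/2 = 0.58 m; q_4 = 1.03 × 0.98 × 0.58 = 0.5855 m³/s
w_5 = (3.83 − 1.42)/2 = 1.205 m; q_5 = 0.97 × 1.27 × 1.205 = 1.484 m³/s
w_6 = (3.83 − 1.91)/2 = 0.96 m; q_6 = 0.52 × 0.21 × 0.96 = 0.1048 m³/s
Q = Σ qᵢ = 2.707 m³/s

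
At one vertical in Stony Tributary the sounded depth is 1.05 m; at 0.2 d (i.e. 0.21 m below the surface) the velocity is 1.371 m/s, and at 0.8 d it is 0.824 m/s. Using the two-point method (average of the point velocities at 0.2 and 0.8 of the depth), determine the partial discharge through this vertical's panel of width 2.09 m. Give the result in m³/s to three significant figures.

2.41 m³/s

v̄ = (1.371 + 0.824) / 2 = 1.098 m/s
q = v̄ × d × w = 1.098 × 1.05 × 2.09 = 2.408 m³/s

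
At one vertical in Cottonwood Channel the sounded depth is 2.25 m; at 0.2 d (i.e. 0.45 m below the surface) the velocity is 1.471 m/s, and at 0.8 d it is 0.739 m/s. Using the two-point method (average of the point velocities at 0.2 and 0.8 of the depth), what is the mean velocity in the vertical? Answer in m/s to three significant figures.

1.11 m/s

v̄ = (1.471 + 0.739) / 2 = 1.105 m/s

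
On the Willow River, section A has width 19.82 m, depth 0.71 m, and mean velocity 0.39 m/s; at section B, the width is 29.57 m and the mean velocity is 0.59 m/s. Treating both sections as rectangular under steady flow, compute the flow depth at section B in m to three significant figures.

Q = A₁V₁ = (19.82×0.71) × 0.39 = 5.488 m³/s
d₂ = Q/(b₂ V₂) = 5.488/(29.57×0.59) = 0.3146 m

0.315 m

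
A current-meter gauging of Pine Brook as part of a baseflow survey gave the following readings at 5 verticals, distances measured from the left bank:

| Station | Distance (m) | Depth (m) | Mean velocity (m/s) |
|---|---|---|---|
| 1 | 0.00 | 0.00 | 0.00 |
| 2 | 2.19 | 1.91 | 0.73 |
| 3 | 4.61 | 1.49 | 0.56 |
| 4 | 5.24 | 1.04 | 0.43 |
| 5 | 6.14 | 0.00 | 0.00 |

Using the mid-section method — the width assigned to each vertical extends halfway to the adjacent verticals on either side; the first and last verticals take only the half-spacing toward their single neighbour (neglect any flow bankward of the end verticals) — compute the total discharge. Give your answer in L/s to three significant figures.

4830 L/s

w_2 = (4.61 − 0.00)/2 = 2.305 m; q_2 = 0.73 × 1.91 × 2.305 = 3.214 m³/s
w_3 = (5.24 − 2.19)/2 = 1.525 m; q_3 = 0.56 × 1.49 × 1.525 = 1.272 m³/s
w_4 = (6.14 − 4.61)/2 = 0.765 m; q_4 = 0.43 × 1.04 × 0.765 = 0.3421 m³/s
Stations 1, 5 contribute zero (depth or velocity is 0).
Q = Σ qᵢ = 4.828 m³/s
= 4.828 × 1000 = 4828 L/s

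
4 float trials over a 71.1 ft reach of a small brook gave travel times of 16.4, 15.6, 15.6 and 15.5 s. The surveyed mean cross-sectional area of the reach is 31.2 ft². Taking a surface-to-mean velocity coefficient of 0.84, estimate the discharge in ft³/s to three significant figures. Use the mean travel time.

118 ft³/s

t̄ = (16.4 + 15.6 + 15.6 + 15.5) / 4 = 15.775 s
v_surface = L / t̄ = 71.1 / 15.775 = 4.507 ft/s
v_mean = 0.84 × 4.507 = 3.786 ft/s
Q = A × v_mean = 31.2 × 3.786 = 118.1 ft³/s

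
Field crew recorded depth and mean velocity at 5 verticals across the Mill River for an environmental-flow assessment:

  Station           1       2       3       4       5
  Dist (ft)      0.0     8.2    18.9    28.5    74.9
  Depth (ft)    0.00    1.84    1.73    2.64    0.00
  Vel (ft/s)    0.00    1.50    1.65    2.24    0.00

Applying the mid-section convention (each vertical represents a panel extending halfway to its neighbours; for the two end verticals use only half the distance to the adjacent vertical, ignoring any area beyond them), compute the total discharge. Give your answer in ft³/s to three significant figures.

221 ft³/s

w_2 = (18.9 − 0.0)/2 = 9.45 ft; q_2 = 1.50 × 1.84 × 9.45 = 26.08 ft³/s
w_3 = (28.5 − 8.2)/2 = 10.15 ft; q_3 = 1.65 × 1.73 × 10.15 = 28.97 ft³/s
w_4 = (74.9 − 18.9)/2 = 28 ft; q_4 = 2.24 × 2.64 × 28 = 165.6 ft³/s
Stations 1, 5 contribute zero (depth or velocity is 0).
Q = Σ qᵢ = 220.6 ft³/s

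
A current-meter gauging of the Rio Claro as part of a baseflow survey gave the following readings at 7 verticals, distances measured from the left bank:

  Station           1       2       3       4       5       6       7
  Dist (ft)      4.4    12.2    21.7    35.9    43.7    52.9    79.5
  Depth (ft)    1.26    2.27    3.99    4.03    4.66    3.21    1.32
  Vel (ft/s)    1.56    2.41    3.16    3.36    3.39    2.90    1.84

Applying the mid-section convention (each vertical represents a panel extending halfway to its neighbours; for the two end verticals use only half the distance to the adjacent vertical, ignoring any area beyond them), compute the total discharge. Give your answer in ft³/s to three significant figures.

687 ft³/s

w_1 = (12.2 − 4.4)/2 = 3.9 ft; q_1 = 1.56 × 1.26 × 3.9 = 7.666 ft³/s
w_2 = (21.7 − 4.4)/2 = 8.65 ft; q_2 = 2.41 × 2.27 × 8.65 = 47.32 ft³/s
w_3 = (35.9 − 12.2)/2 = 11.85 ft; q_3 = 3.16 × 3.99 × 11.85 = 149.4 ft³/s
w_4 = (43.7 − 21.7)/2 = 11 ft; q_4 = 3.36 × 4.03 × 11 = 148.9 ft³/s
w_5 = (52.9 − 35.9)/2 = 8.5 ft; q_5 = 3.39 × 4.66 × 8.5 = 134.3 ft³/s
w_6 = (79.5 − 43.7)/2 = 17.9 ft; q_6 = 2.90 × 3.21 × 17.9 = 166.6 ft³/s
w_7 = (79.5 − 52.9)/2 = 13.3 ft; q_7 = 1.84 × 1.32 × 13.3 = 32.30 ft³/s
Q = Σ qᵢ = 686.6 ft³/s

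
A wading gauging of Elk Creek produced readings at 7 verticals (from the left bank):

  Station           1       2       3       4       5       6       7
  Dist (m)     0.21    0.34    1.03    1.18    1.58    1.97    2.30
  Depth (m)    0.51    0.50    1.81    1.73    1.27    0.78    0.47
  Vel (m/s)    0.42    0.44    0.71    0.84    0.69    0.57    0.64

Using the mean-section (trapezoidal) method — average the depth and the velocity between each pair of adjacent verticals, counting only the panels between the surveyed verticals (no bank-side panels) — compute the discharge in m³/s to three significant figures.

Panel 1-2: Δb = 0.13 m, d̄ = (0.51+0.50)/2 = 0.505, v̄ = (0.42+0.44)/2 = 0.43 → q = 0.13×0.505×0.43 = 0.02823 m³/s
Panel 2-3: Δb = 0.69 m, d̄ = (0.50+1.81)/2 = 1.155, v̄ = (0.44+0.71)/2 = 0.575 → q = 0.69×1.155×0.575 = 0.4582 m³/s
Panel 3-4: Δb = 0.15 m, d̄ = (1.81+1.73)/2 = 1.77, v̄ = (0.71+0.84)/2 = 0.775 → q = 0.15×1.77×0.775 = 0.2058 m³/s
Panel 4-5: Δb = 0.4 m, d̄ = (1.73+1.27)/2 = 1.5, v̄ = (0.84+0.69)/2 = 0.765 → q = 0.4×1.5×0.765 = 0.4590 m³/s
Panel 5-6: Δb = 0.39 m, d̄ = (1.27+0.78)/2 = 1.025, v̄ = (0.69+0.57)/2 = 0.63 → q = 0.39×1.025×0.63 = 0.2518 m³/s
Panel 6-7: Δb = 0.33 m, d̄ = (0.78+0.47)/2 = 0.625, v̄ = (0.57+0.64)/2 = 0.605 → q = 0.33×0.625×0.605 = 0.1248 m³/s
Q = Σ q = 1.528 m³/s

1.53 m³/s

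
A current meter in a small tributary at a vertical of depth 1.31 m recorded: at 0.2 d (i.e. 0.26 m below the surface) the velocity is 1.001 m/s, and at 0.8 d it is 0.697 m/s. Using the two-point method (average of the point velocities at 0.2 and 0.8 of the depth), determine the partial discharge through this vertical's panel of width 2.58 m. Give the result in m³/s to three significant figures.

2.87 m³/s

v̄ = (1.001 + 0.697) / 2 = 0.8490 m/s
q = v̄ × d × w = 0.8490 × 1.31 × 2.58 = 2.869 m³/s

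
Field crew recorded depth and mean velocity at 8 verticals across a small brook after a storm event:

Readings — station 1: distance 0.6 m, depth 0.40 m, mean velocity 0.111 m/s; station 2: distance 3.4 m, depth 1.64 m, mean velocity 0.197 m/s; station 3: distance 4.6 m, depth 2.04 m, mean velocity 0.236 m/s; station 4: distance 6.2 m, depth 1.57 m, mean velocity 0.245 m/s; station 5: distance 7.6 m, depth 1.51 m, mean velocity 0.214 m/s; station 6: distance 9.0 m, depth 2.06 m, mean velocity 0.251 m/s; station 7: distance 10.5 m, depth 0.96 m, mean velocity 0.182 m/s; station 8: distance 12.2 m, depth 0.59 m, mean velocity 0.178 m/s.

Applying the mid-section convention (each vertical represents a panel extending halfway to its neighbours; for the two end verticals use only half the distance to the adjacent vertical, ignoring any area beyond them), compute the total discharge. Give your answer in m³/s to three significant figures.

3.53 m³/s

w_1 = (3.4 − 0.6)/2 = 1.4 m; q_1 = 0.111 × 0.40 × 1.4 = 0.06216 m³/s
w_2 = (4.6 − 0.6)/2 = 2 m; q_2 = 0.197 × 1.64 × 2 = 0.6462 m³/s
w_3 = (6.2 − 3.4)/2 = 1.4 m; q_3 = 0.236 × 2.04 × 1.4 = 0.6740 m³/s
w_4 = (7.6 − 4.6)/2 = 1.5 m; q_4 = 0.245 × 1.57 × 1.5 = 0.5770 m³/s
w_5 = (9.0 − 6.2)/2 = 1.4 m; q_5 = 0.214 × 1.51 × 1.4 = 0.4524 m³/s
w_6 = (10.5 − 7.6)/2 = 1.45 m; q_6 = 0.251 × 2.06 × 1.45 = 0.7497 m³/s
w_7 = (12.2 − 9.0)/2 = 1.6 m; q_7 = 0.182 × 0.96 × 1.6 = 0.2796 m³/s
w_8 = (12.2 − 10.5)/2 = 0.85 m; q_8 = 0.178 × 0.59 × 0.85 = 0.08927 m³/s
Q = Σ qᵢ = 3.530 m³/s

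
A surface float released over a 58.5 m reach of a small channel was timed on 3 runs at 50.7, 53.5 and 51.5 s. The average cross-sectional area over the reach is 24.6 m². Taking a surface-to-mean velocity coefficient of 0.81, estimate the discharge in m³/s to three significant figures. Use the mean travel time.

22.5 m³/s

t̄ = (50.7 + 53.5 + 51.5) / 3 = 51.9 s
v_surface = L / t̄ = 58.5 / 51.9 = 1.127 m/s
v_mean = 0.81 × 1.127 = 0.9130 m/s
Q = A × v_mean = 24.6 × 0.9130 = 22.46 m³/s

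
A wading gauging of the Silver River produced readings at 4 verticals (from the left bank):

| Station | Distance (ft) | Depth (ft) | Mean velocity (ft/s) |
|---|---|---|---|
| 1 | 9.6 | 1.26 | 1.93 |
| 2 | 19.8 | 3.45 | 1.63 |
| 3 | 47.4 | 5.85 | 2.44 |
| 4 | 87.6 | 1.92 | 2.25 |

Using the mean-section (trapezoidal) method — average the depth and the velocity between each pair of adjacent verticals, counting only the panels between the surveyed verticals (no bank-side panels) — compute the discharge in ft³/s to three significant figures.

Panel 1-2: Δb = 10.2 ft, d̄ = (1.26+3.45)/2 = 2.355, v̄ = (1.93+1.63)/2 = 1.78 → q = 10.2×2.355×1.78 = 42.76 ft³/s
Panel 2-3: Δb = 27.6 ft, d̄ = (3.45+5.85)/2 = 4.65, v̄ = (1.63+2.44)/2 = 2.035 → q = 27.6×4.65×2.035 = 261.2 ft³/s
Panel 3-4: Δb = 40.2 ft, d̄ = (5.85+1.92)/2 = 3.885, v̄ = (2.44+2.25)/2 = 2.345 → q = 40.2×3.885×2.345 = 366.2 ft³/s
Q = Σ q = 670.2 ft³/s

670 ft³/s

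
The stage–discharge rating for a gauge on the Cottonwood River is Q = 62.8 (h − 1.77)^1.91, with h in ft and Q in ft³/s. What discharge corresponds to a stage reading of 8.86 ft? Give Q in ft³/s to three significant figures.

Q = 62.8 × (8.86 − 1.77)^1.91 = 62.8 × 7.09^1.91 = 2647 ft³/s

2650 ft³/s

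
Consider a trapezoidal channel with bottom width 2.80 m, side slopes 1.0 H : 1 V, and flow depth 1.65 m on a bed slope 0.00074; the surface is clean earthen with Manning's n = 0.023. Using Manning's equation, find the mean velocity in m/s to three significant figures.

A = (b + z·y)·y = (2.80 + 1.0×1.65)×1.65 = 7.343 m²
P = b + 2y√(1+z²) = 2.80 + 2×1.65×√(1+1.0²) = 7.467 m
R = A/P = 7.343/7.467 = 0.9833 m
Q = (1/n)·A·R^(2/3)·S^(1/2) = (1/0.023) × 7.343 × 0.9833^(2/3) × 0.00074^(1/2) = 8.588 m³/s
V = Q/A = 8.588/7.343 = 1.170 m/s

1.17 m/s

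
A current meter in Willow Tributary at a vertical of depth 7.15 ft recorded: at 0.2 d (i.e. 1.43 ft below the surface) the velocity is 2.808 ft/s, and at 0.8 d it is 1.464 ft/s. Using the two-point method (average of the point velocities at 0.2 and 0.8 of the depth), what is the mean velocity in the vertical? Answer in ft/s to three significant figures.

v̄ = (2.808 + 1.464) / 2 = 2.136 ft/s

2.14 ft/s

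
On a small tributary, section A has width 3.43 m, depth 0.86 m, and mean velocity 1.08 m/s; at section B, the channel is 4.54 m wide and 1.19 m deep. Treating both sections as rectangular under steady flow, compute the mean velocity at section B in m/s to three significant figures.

Q = A₁V₁ = (3.43×0.86) × 1.08 = 3.186 m³/s
A₂ = 4.54 × 1.19 = 5.403 m²
V₂ = Q/A₂ = 3.186/5.403 = 0.5897 m/s

0.590 m/s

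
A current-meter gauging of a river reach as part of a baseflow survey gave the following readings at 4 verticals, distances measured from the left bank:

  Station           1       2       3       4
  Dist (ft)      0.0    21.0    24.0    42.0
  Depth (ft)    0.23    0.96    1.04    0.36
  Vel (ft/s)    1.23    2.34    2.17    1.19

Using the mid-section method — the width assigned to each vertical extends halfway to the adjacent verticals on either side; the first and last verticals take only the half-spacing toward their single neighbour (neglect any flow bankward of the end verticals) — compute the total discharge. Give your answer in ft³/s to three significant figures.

w_1 = (21.0 − 0.0)/2 = 10.5 ft; q_1 = 1.23 × 0.23 × 10.5 = 2.970 ft³/s
w_2 = (24.0 − 0.0)/2 = 12 ft; q_2 = 2.34 × 0.96 × 12 = 26.96 ft³/s
w_3 = (42.0 − 21.0)/2 = 10.5 ft; q_3 = 2.17 × 1.04 × 10.5 = 23.70 ft³/s
w_4 = (42.0 − 24.0)/2 = 9 ft; q_4 = 1.19 × 0.36 × 9 = 3.856 ft³/s
Q = Σ qᵢ = 57.48 ft³/s

57.5 ft³/s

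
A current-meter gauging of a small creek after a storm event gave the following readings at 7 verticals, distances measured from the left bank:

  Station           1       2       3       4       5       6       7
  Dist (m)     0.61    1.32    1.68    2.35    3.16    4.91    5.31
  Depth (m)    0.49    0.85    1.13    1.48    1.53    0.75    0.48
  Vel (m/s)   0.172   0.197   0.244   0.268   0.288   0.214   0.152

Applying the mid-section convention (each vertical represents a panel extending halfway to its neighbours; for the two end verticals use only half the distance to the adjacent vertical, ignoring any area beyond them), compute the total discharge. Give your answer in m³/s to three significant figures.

1.31 m³/s

w_1 = (1.32 − 0.61)/2 = 0.355 m; q_1 = 0.172 × 0.49 × 0.355 = 0.02992 m³/s
w_2 = (1.68 − 0.61)/2 = 0.535 m; q_2 = 0.197 × 0.85 × 0.535 = 0.08959 m³/s
w_3 = (2.35 − 1.32)/2 = 0.515 m; q_3 = 0.244 × 1.13 × 0.515 = 0.1420 m³/s
w_4 = (3.16 − 1.68)/2 = 0.74 m; q_4 = 0.268 × 1.48 × 0.74 = 0.2935 m³/s
w_5 = (4.91 − 2.35)/2 = 1.28 m; q_5 = 0.288 × 1.53 × 1.28 = 0.5640 m³/s
w_6 = (5.31 − 3.16)/2 = 1.075 m; q_6 = 0.214 × 0.75 × 1.075 = 0.1725 m³/s
w_7 = (5.31 − 4.91)/2 = 0.2 m; q_7 = 0.152 × 0.48 × 0.2 = 0.01459 m³/s
Q = Σ qᵢ = 1.306 m³/s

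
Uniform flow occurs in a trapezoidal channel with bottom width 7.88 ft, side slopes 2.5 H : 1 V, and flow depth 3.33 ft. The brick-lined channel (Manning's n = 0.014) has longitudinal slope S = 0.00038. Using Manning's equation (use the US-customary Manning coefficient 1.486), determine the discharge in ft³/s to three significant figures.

A = (b + z·y)·y = (7.88 + 2.5×3.33)×3.33 = 53.96 ft²
P = b + 2y√(1+z²) = 7.88 + 2×3.33×√(1+2.5²) = 25.81 ft
R = A/P = 53.96/25.81 = 2.091 ft
Q = (1.486/n)·A·R^(2/3)·S^(1/2) = (1.486/0.014) × 53.96 × 2.091^(2/3) × 0.00038^(1/2) = 182.6 ft³/s

183 ft³/s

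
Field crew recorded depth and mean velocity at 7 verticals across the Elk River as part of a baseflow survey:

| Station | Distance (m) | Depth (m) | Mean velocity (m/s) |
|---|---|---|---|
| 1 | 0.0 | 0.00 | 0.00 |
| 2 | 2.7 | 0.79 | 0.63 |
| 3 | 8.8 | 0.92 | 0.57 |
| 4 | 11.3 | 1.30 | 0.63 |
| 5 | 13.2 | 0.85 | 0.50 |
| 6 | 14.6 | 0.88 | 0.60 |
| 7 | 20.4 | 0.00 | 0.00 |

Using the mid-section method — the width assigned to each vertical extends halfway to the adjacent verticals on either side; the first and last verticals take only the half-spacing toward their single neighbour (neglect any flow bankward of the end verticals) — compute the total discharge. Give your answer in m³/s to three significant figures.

w_2 = (8.8 − 0.0)/2 = 4.4 m; q_2 = 0.63 × 0.79 × 4.4 = 2.190 m³/s
w_3 = (11.3 − 2.7)/2 = 4.3 m; q_3 = 0.57 × 0.92 × 4.3 = 2.255 m³/s
w_4 = (13.2 − 8.8)/2 = 2.2 m; q_4 = 0.63 × 1.30 × 2.2 = 1.802 m³/s
w_5 = (14.6 − 11.3)/2 = 1.65 m; q_5 = 0.50 × 0.85 × 1.65 = 0.7013 m³/s
w_6 = (20.4 − 13.2)/2 = 3.6 m; q_6 = 0.60 × 0.88 × 3.6 = 1.901 m³/s
Stations 1, 7 contribute zero (depth or velocity is 0).
Q = Σ qᵢ = 8.849 m³/s

8.85 m³/s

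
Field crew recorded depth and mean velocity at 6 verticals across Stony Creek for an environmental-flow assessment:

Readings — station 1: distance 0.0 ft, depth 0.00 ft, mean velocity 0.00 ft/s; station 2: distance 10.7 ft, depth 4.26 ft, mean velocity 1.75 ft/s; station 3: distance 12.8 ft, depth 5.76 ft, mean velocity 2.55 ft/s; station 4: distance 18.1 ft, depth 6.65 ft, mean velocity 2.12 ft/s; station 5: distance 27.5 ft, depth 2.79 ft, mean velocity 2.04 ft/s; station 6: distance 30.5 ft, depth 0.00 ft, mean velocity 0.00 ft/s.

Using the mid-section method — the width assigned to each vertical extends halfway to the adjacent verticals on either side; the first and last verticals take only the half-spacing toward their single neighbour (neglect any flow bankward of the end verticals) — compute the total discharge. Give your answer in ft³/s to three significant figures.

w_2 = (12.8 − 0.0)/2 = 6.4 ft; q_2 = 1.75 × 4.26 × 6.4 = 47.71 ft³/s
w_3 = (18.1 − 10.7)/2 = 3.7 ft; q_3 = 2.55 × 5.76 × 3.7 = 54.35 ft³/s
w_4 = (27.5 − 12.8)/2 = 7.35 ft; q_4 = 2.12 × 6.65 × 7.35 = 103.6 ft³/s
w_5 = (30.5 − 18.1)/2 = 6.2 ft; q_5 = 2.04 × 2.79 × 6.2 = 35.29 ft³/s
Stations 1, 6 contribute zero (depth or velocity is 0).
Q = Σ qᵢ = 241.0 ft³/s

241 ft³/s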